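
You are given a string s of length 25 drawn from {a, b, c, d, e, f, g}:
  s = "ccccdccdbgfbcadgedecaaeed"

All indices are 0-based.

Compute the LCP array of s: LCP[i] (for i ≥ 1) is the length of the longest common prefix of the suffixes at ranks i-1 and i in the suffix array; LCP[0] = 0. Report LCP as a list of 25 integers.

rank→(start, suffix):
  0 → (20, 'aaeed')
  1 → (13, 'adgedecaaeed')
  2 → (21, 'aeed')
  3 → (11, 'bcadgedecaaeed')
  4 → (8, 'bgfbcadgedecaaeed')
  5 → (19, 'caaeed')
  6 → (12, 'cadgedecaaeed')
  7 → (0, 'ccccdccdbgfbcadgedecaaeed')
  8 → (1, 'cccdccdbgfbcadgedecaaeed')
  9 → (5, 'ccdbgfbcadgedecaaeed')
  10 → (2, 'ccdccdbgfbcadgedecaaeed')
  11 → (6, 'cdbgfbcadgedecaaeed')
  12 → (3, 'cdccdbgfbcadgedecaaeed')
  13 → (24, 'd')
  14 → (7, 'dbgfbcadgedecaaeed')
  15 → (4, 'dccdbgfbcadgedecaaeed')
  16 → (17, 'decaaeed')
  17 → (14, 'dgedecaaeed')
  18 → (18, 'ecaaeed')
  19 → (23, 'ed')
  20 → (16, 'edecaaeed')
  21 → (22, 'eed')
  22 → (10, 'fbcadgedecaaeed')
  23 → (15, 'gedecaaeed')
  24 → (9, 'gfbcadgedecaaeed')

SA = [20, 13, 21, 11, 8, 19, 12, 0, 1, 5, 2, 6, 3, 24, 7, 4, 17, 14, 18, 23, 16, 22, 10, 15, 9]
rank  pair      lcp
   1  s[20:],s[13:]  1  'a'
   2  s[13:],s[21:]  1  'a'
   3  s[21:],s[11:]  0  ''
   4  s[11:],s[8:]  1  'b'
   5  s[8:],s[19:]  0  ''
   6  s[19:],s[12:]  2  'ca'
   7  s[12:],s[0:]  1  'c'
   8  s[0:],s[1:]  3  'ccc'
   9  s[1:],s[5:]  2  'cc'
  10  s[5:],s[2:]  3  'ccd'
  11  s[2:],s[6:]  1  'c'
  12  s[6:],s[3:]  2  'cd'
  13  s[3:],s[24:]  0  ''
  14  s[24:],s[7:]  1  'd'
  15  s[7:],s[4:]  1  'd'
  16  s[4:],s[17:]  1  'd'
  17  s[17:],s[14:]  1  'd'
  18  s[14:],s[18:]  0  ''
  19  s[18:],s[23:]  1  'e'
  20  s[23:],s[16:]  2  'ed'
  21  s[16:],s[22:]  1  'e'
  22  s[22:],s[10:]  0  ''
  23  s[10:],s[15:]  0  ''
  24  s[15:],s[9:]  1  'g'

[0, 1, 1, 0, 1, 0, 2, 1, 3, 2, 3, 1, 2, 0, 1, 1, 1, 1, 0, 1, 2, 1, 0, 0, 1]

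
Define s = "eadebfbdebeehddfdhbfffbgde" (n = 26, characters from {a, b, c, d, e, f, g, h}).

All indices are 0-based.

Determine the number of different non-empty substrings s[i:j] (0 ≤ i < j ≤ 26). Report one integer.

325

rank→(start, suffix):
  0 → (1, 'adebfbdebeehddfdhbfffbgde')
  1 → (6, 'bdebeehddfdhbfffbgde')
  2 → (9, 'beehddfdhbfffbgde')
  3 → (4, 'bfbdebeehddfdhbfffbgde')
  4 → (18, 'bfffbgde')
  5 → (22, 'bgde')
  6 → (13, 'ddfdhbfffbgde')
  7 → (24, 'de')
  8 → (7, 'debeehddfdhbfffbgde')
  9 → (2, 'debfbdebeehddfdhbfffbgde')
  10 → (14, 'dfdhbfffbgde')
  11 → (16, 'dhbfffbgde')
  12 → (25, 'e')
  13 → (0, 'eadebfbdebeehddfdhbfffbgde')
  14 → (8, 'ebeehddfdhbfffbgde')
  15 → (3, 'ebfbdebeehddfdhbfffbgde')
  16 → (10, 'eehddfdhbfffbgde')
  17 → (11, 'ehddfdhbfffbgde')
  18 → (5, 'fbdebeehddfdhbfffbgde')
  19 → (21, 'fbgde')
  20 → (15, 'fdhbfffbgde')
  21 → (20, 'ffbgde')
  22 → (19, 'fffbgde')
  23 → (23, 'gde')
  24 → (17, 'hbfffbgde')
  25 → (12, 'hddfdhbfffbgde')

SA = [1, 6, 9, 4, 18, 22, 13, 24, 7, 2, 14, 16, 25, 0, 8, 3, 10, 11, 5, 21, 15, 20, 19, 23, 17, 12]
i: (SA[i-1],SA[i]) lcp shared
  1: (1,6) 0 ''
  2: (6,9) 1 'b'
  3: (9,4) 1 'b'
  4: (4,18) 2 'bf'
  5: (18,22) 1 'b'
  6: (22,13) 0 ''
  7: (13,24) 1 'd'
  8: (24,7) 2 'de'
  9: (7,2) 3 'deb'
  10: (2,14) 1 'd'
  11: (14,16) 1 'd'
  12: (16,25) 0 ''
  13: (25,0) 1 'e'
  14: (0,8) 1 'e'
  15: (8,3) 2 'eb'
  16: (3,10) 1 'e'
  17: (10,11) 1 'e'
  18: (11,5) 0 ''
  19: (5,21) 2 'fb'
  20: (21,15) 1 'f'
  21: (15,20) 1 'f'
  22: (20,19) 2 'ff'
  23: (19,23) 0 ''
  24: (23,17) 0 ''
  25: (17,12) 1 'h'

n(n+1)/2 = 26·27/2 = 351
Σ LCP = 0 + 0 + 1 + 1 + 2 + 1 + 0 + 1 + 2 + 3 + 1 + 1 + 0 + 1 + 1 + 2 + 1 + 1 + 0 + 2 + 1 + 1 + 2 + 0 + 0 + 1 = 26
distinct = 351 − 26 = 325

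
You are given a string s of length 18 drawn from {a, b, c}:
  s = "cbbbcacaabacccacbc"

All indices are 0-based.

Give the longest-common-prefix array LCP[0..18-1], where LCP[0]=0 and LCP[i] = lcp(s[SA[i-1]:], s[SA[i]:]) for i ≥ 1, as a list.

[0, 1, 1, 2, 2, 0, 1, 2, 1, 2, 0, 1, 2, 3, 1, 2, 1, 2]

rank→(start, suffix):
  0 → (7, 'aabacccacbc')
  1 → (8, 'abacccacbc')
  2 → (5, 'acaabacccacbc')
  3 → (14, 'acbc')
  4 → (10, 'acccacbc')
  5 → (9, 'bacccacbc')
  6 → (1, 'bbbcacaabacccacbc')
  7 → (2, 'bbcacaabacccacbc')
  8 → (16, 'bc')
  9 → (3, 'bcacaabacccacbc')
  10 → (17, 'c')
  11 → (6, 'caabacccacbc')
  12 → (4, 'cacaabacccacbc')
  13 → (13, 'cacbc')
  14 → (0, 'cbbbcacaabacccacbc')
  15 → (15, 'cbc')
  16 → (12, 'ccacbc')
  17 → (11, 'cccacbc')

SA = [7, 8, 5, 14, 10, 9, 1, 2, 16, 3, 17, 6, 4, 13, 0, 15, 12, 11]
i: (SA[i-1],SA[i]) lcp shared
  1: (7,8) 1 'a'
  2: (8,5) 1 'a'
  3: (5,14) 2 'ac'
  4: (14,10) 2 'ac'
  5: (10,9) 0 ''
  6: (9,1) 1 'b'
  7: (1,2) 2 'bb'
  8: (2,16) 1 'b'
  9: (16,3) 2 'bc'
  10: (3,17) 0 ''
  11: (17,6) 1 'c'
  12: (6,4) 2 'ca'
  13: (4,13) 3 'cac'
  14: (13,0) 1 'c'
  15: (0,15) 2 'cb'
  16: (15,12) 1 'c'
  17: (12,11) 2 'cc'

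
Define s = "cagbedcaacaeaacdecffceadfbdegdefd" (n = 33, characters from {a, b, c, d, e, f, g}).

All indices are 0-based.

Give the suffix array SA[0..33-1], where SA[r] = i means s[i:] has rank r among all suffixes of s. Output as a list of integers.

[7, 12, 8, 13, 22, 10, 1, 25, 3, 6, 9, 0, 14, 20, 17, 32, 5, 15, 29, 26, 23, 11, 21, 16, 4, 30, 27, 24, 19, 31, 18, 2, 28]

rank→(start, suffix):
  0 → (7, 'aacaeaacdecffceadfbdegdefd')
  1 → (12, 'aacdecffceadfbdegdefd')
  2 → (8, 'acaeaacdecffceadfbdegdefd')
  3 → (13, 'acdecffceadfbdegdefd')
  4 → (22, 'adfbdegdefd')
  5 → (10, 'aeaacdecffceadfbdegdefd')
  6 → (1, 'agbedcaacaeaacdecffceadfbdegdefd')
  7 → (25, 'bdegdefd')
  8 → (3, 'bedcaacaeaacdecffceadfbdegdefd')
  9 → (6, 'caacaeaacdecffceadfbdegdefd')
  10 → (9, 'caeaacdecffceadfbdegdefd')
  11 → (0, 'cagbedcaacaeaacdecffceadfbdegdefd')
  12 → (14, 'cdecffceadfbdegdefd')
  13 → (20, 'ceadfbdegdefd')
  14 → (17, 'cffceadfbdegdefd')
  15 → (32, 'd')
  16 → (5, 'dcaacaeaacdecffceadfbdegdefd')
  17 → (15, 'decffceadfbdegdefd')
  18 → (29, 'defd')
  19 → (26, 'degdefd')
  20 → (23, 'dfbdegdefd')
  21 → (11, 'eaacdecffceadfbdegdefd')
  22 → (21, 'eadfbdegdefd')
  23 → (16, 'ecffceadfbdegdefd')
  24 → (4, 'edcaacaeaacdecffceadfbdegdefd')
  25 → (30, 'efd')
  26 → (27, 'egdefd')
  27 → (24, 'fbdegdefd')
  28 → (19, 'fceadfbdegdefd')
  29 → (31, 'fd')
  30 → (18, 'ffceadfbdegdefd')
  31 → (2, 'gbedcaacaeaacdecffceadfbdegdefd')
  32 → (28, 'gdefd')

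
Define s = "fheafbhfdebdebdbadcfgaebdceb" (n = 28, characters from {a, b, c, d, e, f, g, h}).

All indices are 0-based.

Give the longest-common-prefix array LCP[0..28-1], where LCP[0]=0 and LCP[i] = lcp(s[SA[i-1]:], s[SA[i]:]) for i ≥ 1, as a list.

[0, 1, 1, 0, 1, 1, 2, 2, 1, 0, 1, 0, 1, 2, 1, 4, 0, 1, 2, 3, 3, 0, 1, 1, 1, 0, 0, 1]

rank | idx | suffix
   0 |  16 | adcfgaebdceb
   1 |  21 | aebdceb
   2 |   3 | afbhfdebdebdbadcfgaebdceb
   3 |  27 | b
   4 |  15 | badcfgaebdceb
   5 |  13 | bdbadcfgaebdceb
   6 |  23 | bdceb
   7 |  10 | bdebdbadcfgaebdceb
   8 |   5 | bhfdebdebdbadcfgaebdceb
   9 |  25 | ceb
  10 |  18 | cfgaebdceb
  11 |  14 | dbadcfgaebdceb
  12 |  24 | dceb
  13 |  17 | dcfgaebdceb
  14 |  11 | debdbadcfgaebdceb
  15 |   8 | debdebdbadcfgaebdceb
  16 |   2 | eafbhfdebdebdbadcfgaebdceb
  17 |  26 | eb
  18 |  12 | ebdbadcfgaebdceb
  19 |  22 | ebdceb
  20 |   9 | ebdebdbadcfgaebdceb
  21 |   4 | fbhfdebdebdbadcfgaebdceb
  22 |   7 | fdebdebdbadcfgaebdceb
  23 |  19 | fgaebdceb
  24 |   0 | fheafbhfdebdebdbadcfgaebdceb
  25 |  20 | gaebdceb
  26 |   1 | heafbhfdebdebdbadcfgaebdceb
  27 |   6 | hfdebdebdbadcfgaebdceb

SA = [16, 21, 3, 27, 15, 13, 23, 10, 5, 25, 18, 14, 24, 17, 11, 8, 2, 26, 12, 22, 9, 4, 7, 19, 0, 20, 1, 6]
i: (SA[i-1],SA[i]) lcp shared
  1: (16,21) 1 'a'
  2: (21,3) 1 'a'
  3: (3,27) 0 ''
  4: (27,15) 1 'b'
  5: (15,13) 1 'b'
  6: (13,23) 2 'bd'
  7: (23,10) 2 'bd'
  8: (10,5) 1 'b'
  9: (5,25) 0 ''
  10: (25,18) 1 'c'
  11: (18,14) 0 ''
  12: (14,24) 1 'd'
  13: (24,17) 2 'dc'
  14: (17,11) 1 'd'
  15: (11,8) 4 'debd'
  16: (8,2) 0 ''
  17: (2,26) 1 'e'
  18: (26,12) 2 'eb'
  19: (12,22) 3 'ebd'
  20: (22,9) 3 'ebd'
  21: (9,4) 0 ''
  22: (4,7) 1 'f'
  23: (7,19) 1 'f'
  24: (19,0) 1 'f'
  25: (0,20) 0 ''
  26: (20,1) 0 ''
  27: (1,6) 1 'h'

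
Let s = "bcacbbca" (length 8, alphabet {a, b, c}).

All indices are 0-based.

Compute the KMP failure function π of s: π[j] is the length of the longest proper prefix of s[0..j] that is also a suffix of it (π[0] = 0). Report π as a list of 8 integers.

π[0] = 0
j=1 s[j]='c': π[1]=0 (border '')
j=2 s[j]='a': π[2]=0 (border '')
j=3 s[j]='c': π[3]=0 (border '')
j=4 s[j]='b': π[4]=1 (border 'b')
j=5 s[j]='b': k: 1→0; π[5]=1 (border 'b')
j=6 s[j]='c': π[6]=2 (border 'bc')
j=7 s[j]='a': π[7]=3 (border 'bca')

[0, 0, 0, 0, 1, 1, 2, 3]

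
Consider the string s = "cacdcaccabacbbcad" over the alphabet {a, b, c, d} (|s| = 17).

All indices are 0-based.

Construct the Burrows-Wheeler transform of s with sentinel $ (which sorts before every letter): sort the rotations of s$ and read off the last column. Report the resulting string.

rank  rotation            last
    0  $cacdcaccabacbbcad  d
    1  abacbbcad$cacdcacc  c
    2  acbbcad$cacdcaccab  b
    3  accabacbbcad$cacdc  c
    4  acdcaccabacbbcad$c  c
    5  ad$cacdcaccabacbbc  c
    6  bacbbcad$cacdcacca  a
    7  bbcad$cacdcaccabac  c
    8  bcad$cacdcaccabacb  b
    9  cabacbbcad$cacdcac  c
   10  caccabacbbcad$cacd  d
   11  cacdcaccabacbbcad$  $
   12  cad$cacdcaccabacbb  b
   13  cbbcad$cacdcaccaba  a
   14  ccabacbbcad$cacdca  a
   15  cdcaccabacbbcad$ca  a
   16  d$cacdcaccabacbbca  a
   17  dcaccabacbbcad$cac  c

dcbcccacbcd$baaaac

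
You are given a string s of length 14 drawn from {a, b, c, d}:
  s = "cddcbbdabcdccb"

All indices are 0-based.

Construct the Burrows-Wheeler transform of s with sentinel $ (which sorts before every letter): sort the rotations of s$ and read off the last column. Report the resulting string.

bdccabcddb$bdcc

rank  rotation         last
    0  $cddcbbdabcdccb  b
    1  abcdccb$cddcbbd  d
    2  b$cddcbbdabcdcc  c
    3  bbdabcdccb$cddc  c
    4  bcdccb$cddcbbda  a
    5  bdabcdccb$cddcb  b
    6  cb$cddcbbdabcdc  c
    7  cbbdabcdccb$cdd  d
    8  ccb$cddcbbdabcd  d
    9  cdccb$cddcbbdab  b
   10  cddcbbdabcdccb$  $
   11  dabcdccb$cddcbb  b
   12  dcbbdabcdccb$cd  d
   13  dccb$cddcbbdabc  c
   14  ddcbbdabcdccb$c  c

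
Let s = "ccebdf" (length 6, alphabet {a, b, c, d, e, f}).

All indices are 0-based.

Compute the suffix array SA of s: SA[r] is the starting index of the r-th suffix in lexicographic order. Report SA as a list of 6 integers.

rank | idx | suffix
   0 |   3 | bdf
   1 |   0 | ccebdf
   2 |   1 | cebdf
   3 |   4 | df
   4 |   2 | ebdf
   5 |   5 | f

[3, 0, 1, 4, 2, 5]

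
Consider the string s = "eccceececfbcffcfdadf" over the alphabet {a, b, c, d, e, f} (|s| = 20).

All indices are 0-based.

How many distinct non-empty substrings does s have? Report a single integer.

190

rank | idx | suffix
   0 |  17 | adf
   1 |  10 | bcffcfdadf
   2 |   1 | ccceececfbcffcfdadf
   3 |   2 | cceececfbcffcfdadf
   4 |   6 | cecfbcffcfdadf
   5 |   3 | ceececfbcffcfdadf
   6 |   8 | cfbcffcfdadf
   7 |  14 | cfdadf
   8 |  11 | cffcfdadf
   9 |  16 | dadf
  10 |  18 | df
  11 |   0 | eccceececfbcffcfdadf
  12 |   5 | ececfbcffcfdadf
  13 |   7 | ecfbcffcfdadf
  14 |   4 | eececfbcffcfdadf
  15 |  19 | f
  16 |   9 | fbcffcfdadf
  17 |  13 | fcfdadf
  18 |  15 | fdadf
  19 |  12 | ffcfdadf

SA = [17, 10, 1, 2, 6, 3, 8, 14, 11, 16, 18, 0, 5, 7, 4, 19, 9, 13, 15, 12]
rank  pair      lcp
   1  s[17:],s[10:]  0  ''
   2  s[10:],s[1:]  0  ''
   3  s[1:],s[2:]  2  'cc'
   4  s[2:],s[6:]  1  'c'
   5  s[6:],s[3:]  2  'ce'
   6  s[3:],s[8:]  1  'c'
   7  s[8:],s[14:]  2  'cf'
   8  s[14:],s[11:]  2  'cf'
   9  s[11:],s[16:]  0  ''
  10  s[16:],s[18:]  1  'd'
  11  s[18:],s[0:]  0  ''
  12  s[0:],s[5:]  2  'ec'
  13  s[5:],s[7:]  2  'ec'
  14  s[7:],s[4:]  1  'e'
  15  s[4:],s[19:]  0  ''
  16  s[19:],s[9:]  1  'f'
  17  s[9:],s[13:]  1  'f'
  18  s[13:],s[15:]  1  'f'
  19  s[15:],s[12:]  1  'f'

n(n+1)/2 = 20·21/2 = 210
Σ LCP = 0 + 0 + 0 + 2 + 1 + 2 + 1 + 2 + 2 + 0 + 1 + 0 + 2 + 2 + 1 + 0 + 1 + 1 + 1 + 1 = 20
distinct = 210 − 20 = 190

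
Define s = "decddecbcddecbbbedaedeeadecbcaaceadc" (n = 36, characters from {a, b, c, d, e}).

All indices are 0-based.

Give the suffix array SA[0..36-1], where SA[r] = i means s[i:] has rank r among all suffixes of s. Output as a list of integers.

sorted suffixes:
  #0 SA[0]=29  'aaceadc'
  #1 SA[1]=30  'aceadc'
  #2 SA[2]=33  'adc'
  #3 SA[3]=23  'adecbcaaceadc'
  #4 SA[4]=18  'aedeeadecbcaaceadc'
  #5 SA[5]=13  'bbbedaedeeadecbcaaceadc'
  #6 SA[6]=14  'bbedaedeeadecbcaaceadc'
  #7 SA[7]=27  'bcaaceadc'
  #8 SA[8]=7  'bcddecbbbedaedeeadecbcaaceadc'
  #9 SA[9]=15  'bedaedeeadecbcaaceadc'
  #10 SA[10]=35  'c'
  #11 SA[11]=28  'caaceadc'
  #12 SA[12]=12  'cbbbedaedeeadecbcaaceadc'
  #13 SA[13]=26  'cbcaaceadc'
  #14 SA[14]=6  'cbcddecbbbedaedeeadecbcaaceadc'
  #15 SA[15]=8  'cddecbbbedaedeeadecbcaaceadc'
  #16 SA[16]=2  'cddecbcddecbbbedaedeeadecbcaaceadc'
  #17 SA[17]=31  'ceadc'
  #18 SA[18]=17  'daedeeadecbcaaceadc'
  #19 SA[19]=34  'dc'
  #20 SA[20]=9  'ddecbbbedaedeeadecbcaaceadc'
  #21 SA[21]=3  'ddecbcddecbbbedaedeeadecbcaaceadc'
  #22 SA[22]=10  'decbbbedaedeeadecbcaaceadc'
  #23 SA[23]=24  'decbcaaceadc'
  #24 SA[24]=4  'decbcddecbbbedaedeeadecbcaaceadc'
  #25 SA[25]=0  'decddecbcddecbbbedaedeeadecbcaaceadc'
  #26 SA[26]=20  'deeadecbcaaceadc'
  #27 SA[27]=32  'eadc'
  #28 SA[28]=22  'eadecbcaaceadc'
  #29 SA[29]=11  'ecbbbedaedeeadecbcaaceadc'
  #30 SA[30]=25  'ecbcaaceadc'
  #31 SA[31]=5  'ecbcddecbbbedaedeeadecbcaaceadc'
  #32 SA[32]=1  'ecddecbcddecbbbedaedeeadecbcaaceadc'
  #33 SA[33]=16  'edaedeeadecbcaaceadc'
  #34 SA[34]=19  'edeeadecbcaaceadc'
  #35 SA[35]=21  'eeadecbcaaceadc'

[29, 30, 33, 23, 18, 13, 14, 27, 7, 15, 35, 28, 12, 26, 6, 8, 2, 31, 17, 34, 9, 3, 10, 24, 4, 0, 20, 32, 22, 11, 25, 5, 1, 16, 19, 21]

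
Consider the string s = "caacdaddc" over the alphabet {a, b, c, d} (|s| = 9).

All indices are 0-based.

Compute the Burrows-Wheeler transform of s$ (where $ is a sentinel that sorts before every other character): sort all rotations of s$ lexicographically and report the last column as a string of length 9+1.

rank  rotation    last
    0  $caacdaddc  c
    1  aacdaddc$c  c
    2  acdaddc$ca  a
    3  addc$caacd  d
    4  c$caacdadd  d
    5  caacdaddc$  $
    6  cdaddc$caa  a
    7  daddc$caac  c
    8  dc$caacdad  d
    9  ddc$caacda  a

ccadd$acda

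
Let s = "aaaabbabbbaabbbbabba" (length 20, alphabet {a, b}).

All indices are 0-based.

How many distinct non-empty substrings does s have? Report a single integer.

159

sorted suffixes:
  #0 SA[0]=19  'a'
  #1 SA[1]=0  'aaaabbabbbaabbbbabba'
  #2 SA[2]=1  'aaabbabbbaabbbbabba'
  #3 SA[3]=2  'aabbabbbaabbbbabba'
  #4 SA[4]=10  'aabbbbabba'
  #5 SA[5]=16  'abba'
  #6 SA[6]=3  'abbabbbaabbbbabba'
  #7 SA[7]=6  'abbbaabbbbabba'
  #8 SA[8]=11  'abbbbabba'
  #9 SA[9]=18  'ba'
  #10 SA[10]=9  'baabbbbabba'
  #11 SA[11]=15  'babba'
  #12 SA[12]=5  'babbbaabbbbabba'
  #13 SA[13]=17  'bba'
  #14 SA[14]=8  'bbaabbbbabba'
  #15 SA[15]=14  'bbabba'
  #16 SA[16]=4  'bbabbbaabbbbabba'
  #17 SA[17]=7  'bbbaabbbbabba'
  #18 SA[18]=13  'bbbabba'
  #19 SA[19]=12  'bbbbabba'

SA = [19, 0, 1, 2, 10, 16, 3, 6, 11, 18, 9, 15, 5, 17, 8, 14, 4, 7, 13, 12]
i: (SA[i-1],SA[i]) lcp shared
  1: (19,0) 1 'a'
  2: (0,1) 3 'aaa'
  3: (1,2) 2 'aa'
  4: (2,10) 4 'aabb'
  5: (10,16) 1 'a'
  6: (16,3) 4 'abba'
  7: (3,6) 3 'abb'
  8: (6,11) 4 'abbb'
  9: (11,18) 0 ''
  10: (18,9) 2 'ba'
  11: (9,15) 2 'ba'
  12: (15,5) 4 'babb'
  13: (5,17) 1 'b'
  14: (17,8) 3 'bba'
  15: (8,14) 3 'bba'
  16: (14,4) 5 'bbabb'
  17: (4,7) 2 'bb'
  18: (7,13) 4 'bbba'
  19: (13,12) 3 'bbb'

n(n+1)/2 = 20·21/2 = 210
Σ LCP = 0 + 1 + 3 + 2 + 4 + 1 + 4 + 3 + 4 + 0 + 2 + 2 + 4 + 1 + 3 + 3 + 5 + 2 + 4 + 3 = 51
distinct = 210 − 51 = 159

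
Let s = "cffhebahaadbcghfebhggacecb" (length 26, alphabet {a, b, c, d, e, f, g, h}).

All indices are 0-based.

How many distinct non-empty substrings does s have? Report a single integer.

332

rank | idx | suffix
   0 |   8 | aadbcghfebhggacecb
   1 |  21 | acecb
   2 |   9 | adbcghfebhggacecb
   3 |   6 | ahaadbcghfebhggacecb
   4 |  25 | b
   5 |   5 | bahaadbcghfebhggacecb
   6 |  11 | bcghfebhggacecb
   7 |  17 | bhggacecb
   8 |  24 | cb
   9 |  22 | cecb
  10 |   0 | cffhebahaadbcghfebhggacecb
  11 |  12 | cghfebhggacecb
  12 |  10 | dbcghfebhggacecb
  13 |   4 | ebahaadbcghfebhggacecb
  14 |  16 | ebhggacecb
  15 |  23 | ecb
  16 |  15 | febhggacecb
  17 |   1 | ffhebahaadbcghfebhggacecb
  18 |   2 | fhebahaadbcghfebhggacecb
  19 |  20 | gacecb
  20 |  19 | ggacecb
  21 |  13 | ghfebhggacecb
  22 |   7 | haadbcghfebhggacecb
  23 |   3 | hebahaadbcghfebhggacecb
  24 |  14 | hfebhggacecb
  25 |  18 | hggacecb

SA = [8, 21, 9, 6, 25, 5, 11, 17, 24, 22, 0, 12, 10, 4, 16, 23, 15, 1, 2, 20, 19, 13, 7, 3, 14, 18]
i: (SA[i-1],SA[i]) lcp shared
  1: (8,21) 1 'a'
  2: (21,9) 1 'a'
  3: (9,6) 1 'a'
  4: (6,25) 0 ''
  5: (25,5) 1 'b'
  6: (5,11) 1 'b'
  7: (11,17) 1 'b'
  8: (17,24) 0 ''
  9: (24,22) 1 'c'
  10: (22,0) 1 'c'
  11: (0,12) 1 'c'
  12: (12,10) 0 ''
  13: (10,4) 0 ''
  14: (4,16) 2 'eb'
  15: (16,23) 1 'e'
  16: (23,15) 0 ''
  17: (15,1) 1 'f'
  18: (1,2) 1 'f'
  19: (2,20) 0 ''
  20: (20,19) 1 'g'
  21: (19,13) 1 'g'
  22: (13,7) 0 ''
  23: (7,3) 1 'h'
  24: (3,14) 1 'h'
  25: (14,18) 1 'h'

n(n+1)/2 = 26·27/2 = 351
Σ LCP = 0 + 1 + 1 + 1 + 0 + 1 + 1 + 1 + 0 + 1 + 1 + 1 + 0 + 0 + 2 + 1 + 0 + 1 + 1 + 0 + 1 + 1 + 0 + 1 + 1 + 1 = 19
distinct = 351 − 19 = 332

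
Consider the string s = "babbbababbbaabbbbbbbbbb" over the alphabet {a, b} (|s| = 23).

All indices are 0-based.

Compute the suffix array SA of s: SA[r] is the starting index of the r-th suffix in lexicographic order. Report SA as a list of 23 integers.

[11, 5, 7, 1, 12, 22, 10, 4, 6, 0, 21, 9, 3, 20, 8, 2, 19, 18, 17, 16, 15, 14, 13]

sorted suffixes:
  #0 SA[0]=11  'aabbbbbbbbbb'
  #1 SA[1]=5  'ababbbaabbbbbbbbbb'
  #2 SA[2]=7  'abbbaabbbbbbbbbb'
  #3 SA[3]=1  'abbbababbbaabbbbbbbbbb'
  #4 SA[4]=12  'abbbbbbbbbb'
  #5 SA[5]=22  'b'
  #6 SA[6]=10  'baabbbbbbbbbb'
  #7 SA[7]=4  'bababbbaabbbbbbbbbb'
  #8 SA[8]=6  'babbbaabbbbbbbbbb'
  #9 SA[9]=0  'babbbababbbaabbbbbbbbbb'
  #10 SA[10]=21  'bb'
  #11 SA[11]=9  'bbaabbbbbbbbbb'
  #12 SA[12]=3  'bbababbbaabbbbbbbbbb'
  #13 SA[13]=20  'bbb'
  #14 SA[14]=8  'bbbaabbbbbbbbbb'
  #15 SA[15]=2  'bbbababbbaabbbbbbbbbb'
  #16 SA[16]=19  'bbbb'
  #17 SA[17]=18  'bbbbb'
  #18 SA[18]=17  'bbbbbb'
  #19 SA[19]=16  'bbbbbbb'
  #20 SA[20]=15  'bbbbbbbb'
  #21 SA[21]=14  'bbbbbbbbb'
  #22 SA[22]=13  'bbbbbbbbbb'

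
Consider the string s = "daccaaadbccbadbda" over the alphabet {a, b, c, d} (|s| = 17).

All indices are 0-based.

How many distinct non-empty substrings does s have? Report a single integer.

rank | idx | suffix
   0 |  16 | a
   1 |   4 | aaadbccbadbda
   2 |   5 | aadbccbadbda
   3 |   1 | accaaadbccbadbda
   4 |   6 | adbccbadbda
   5 |  12 | adbda
   6 |  11 | badbda
   7 |   8 | bccbadbda
   8 |  14 | bda
   9 |   3 | caaadbccbadbda
  10 |  10 | cbadbda
  11 |   2 | ccaaadbccbadbda
  12 |   9 | ccbadbda
  13 |  15 | da
  14 |   0 | daccaaadbccbadbda
  15 |   7 | dbccbadbda
  16 |  13 | dbda

SA = [16, 4, 5, 1, 6, 12, 11, 8, 14, 3, 10, 2, 9, 15, 0, 7, 13]
i: (SA[i-1],SA[i]) lcp shared
  1: (16,4) 1 'a'
  2: (4,5) 2 'aa'
  3: (5,1) 1 'a'
  4: (1,6) 1 'a'
  5: (6,12) 3 'adb'
  6: (12,11) 0 ''
  7: (11,8) 1 'b'
  8: (8,14) 1 'b'
  9: (14,3) 0 ''
  10: (3,10) 1 'c'
  11: (10,2) 1 'c'
  12: (2,9) 2 'cc'
  13: (9,15) 0 ''
  14: (15,0) 2 'da'
  15: (0,7) 1 'd'
  16: (7,13) 2 'db'

n(n+1)/2 = 17·18/2 = 153
Σ LCP = 0 + 1 + 2 + 1 + 1 + 3 + 0 + 1 + 1 + 0 + 1 + 1 + 2 + 0 + 2 + 1 + 2 = 19
distinct = 153 − 19 = 134

134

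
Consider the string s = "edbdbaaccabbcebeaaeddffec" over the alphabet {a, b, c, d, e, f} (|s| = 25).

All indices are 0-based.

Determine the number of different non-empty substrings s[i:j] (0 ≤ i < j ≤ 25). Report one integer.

303

sorted suffixes:
  #0 SA[0]=5  'aaccabbcebeaaeddffec'
  #1 SA[1]=16  'aaeddffec'
  #2 SA[2]=9  'abbcebeaaeddffec'
  #3 SA[3]=6  'accabbcebeaaeddffec'
  #4 SA[4]=17  'aeddffec'
  #5 SA[5]=4  'baaccabbcebeaaeddffec'
  #6 SA[6]=10  'bbcebeaaeddffec'
  #7 SA[7]=11  'bcebeaaeddffec'
  #8 SA[8]=2  'bdbaaccabbcebeaaeddffec'
  #9 SA[9]=14  'beaaeddffec'
  #10 SA[10]=24  'c'
  #11 SA[11]=8  'cabbcebeaaeddffec'
  #12 SA[12]=7  'ccabbcebeaaeddffec'
  #13 SA[13]=12  'cebeaaeddffec'
  #14 SA[14]=3  'dbaaccabbcebeaaeddffec'
  #15 SA[15]=1  'dbdbaaccabbcebeaaeddffec'
  #16 SA[16]=19  'ddffec'
  #17 SA[17]=20  'dffec'
  #18 SA[18]=15  'eaaeddffec'
  #19 SA[19]=13  'ebeaaeddffec'
  #20 SA[20]=23  'ec'
  #21 SA[21]=0  'edbdbaaccabbcebeaaeddffec'
  #22 SA[22]=18  'eddffec'
  #23 SA[23]=22  'fec'
  #24 SA[24]=21  'ffec'

SA = [5, 16, 9, 6, 17, 4, 10, 11, 2, 14, 24, 8, 7, 12, 3, 1, 19, 20, 15, 13, 23, 0, 18, 22, 21]
i: (SA[i-1],SA[i]) lcp shared
  1: (5,16) 2 'aa'
  2: (16,9) 1 'a'
  3: (9,6) 1 'a'
  4: (6,17) 1 'a'
  5: (17,4) 0 ''
  6: (4,10) 1 'b'
  7: (10,11) 1 'b'
  8: (11,2) 1 'b'
  9: (2,14) 1 'b'
  10: (14,24) 0 ''
  11: (24,8) 1 'c'
  12: (8,7) 1 'c'
  13: (7,12) 1 'c'
  14: (12,3) 0 ''
  15: (3,1) 2 'db'
  16: (1,19) 1 'd'
  17: (19,20) 1 'd'
  18: (20,15) 0 ''
  19: (15,13) 1 'e'
  20: (13,23) 1 'e'
  21: (23,0) 1 'e'
  22: (0,18) 2 'ed'
  23: (18,22) 0 ''
  24: (22,21) 1 'f'

n(n+1)/2 = 25·26/2 = 325
Σ LCP = 0 + 2 + 1 + 1 + 1 + 0 + 1 + 1 + 1 + 1 + 0 + 1 + 1 + 1 + 0 + 2 + 1 + 1 + 0 + 1 + 1 + 1 + 2 + 0 + 1 = 22
distinct = 325 − 22 = 303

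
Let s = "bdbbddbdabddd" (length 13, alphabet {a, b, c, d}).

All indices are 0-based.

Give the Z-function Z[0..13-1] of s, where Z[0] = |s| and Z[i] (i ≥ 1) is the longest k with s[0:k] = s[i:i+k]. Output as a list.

Z[0]=13
i=1: i≥r, start 0; Z[1]=0
i=2: i≥r, start 0; Z[2]=1 scan→box=[2,3)
i=3: i≥r, start 0; Z[3]=2 scan→box=[3,5)
i=4: min(r-i=1, Z[1]=0)=0; Z[4]=0
i=5: i≥r, start 0; Z[5]=0
i=6: i≥r, start 0; Z[6]=2 scan→box=[6,8)
i=7: min(r-i=1, Z[1]=0)=0; Z[7]=0
i=8: i≥r, start 0; Z[8]=0
i=9: i≥r, start 0; Z[9]=2 scan→box=[9,11)
i=10: min(r-i=1, Z[1]=0)=0; Z[10]=0
i=11: i≥r, start 0; Z[11]=0
i=12: i≥r, start 0; Z[12]=0

[13, 0, 1, 2, 0, 0, 2, 0, 0, 2, 0, 0, 0]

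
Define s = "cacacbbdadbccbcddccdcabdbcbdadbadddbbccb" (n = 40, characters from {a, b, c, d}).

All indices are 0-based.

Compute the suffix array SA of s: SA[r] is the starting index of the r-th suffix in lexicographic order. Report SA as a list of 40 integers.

[21, 1, 3, 28, 8, 31, 39, 30, 35, 5, 24, 36, 10, 13, 26, 6, 22, 20, 0, 2, 38, 4, 12, 25, 37, 11, 17, 18, 14, 27, 7, 29, 34, 23, 9, 19, 16, 33, 15, 32]

sorted suffixes:
  #0 SA[0]=21  'abdbcbdadbadddbbccb'
  #1 SA[1]=1  'acacbbdadbccbcddccdcabdbcbdadbadddbbccb'
  #2 SA[2]=3  'acbbdadbccbcddccdcabdbcbdadbadddbbccb'
  #3 SA[3]=28  'adbadddbbccb'
  #4 SA[4]=8  'adbccbcddccdcabdbcbdadbadddbbccb'
  #5 SA[5]=31  'adddbbccb'
  #6 SA[6]=39  'b'
  #7 SA[7]=30  'badddbbccb'
  #8 SA[8]=35  'bbccb'
  #9 SA[9]=5  'bbdadbccbcddccdcabdbcbdadbadddbbccb'
  #10 SA[10]=24  'bcbdadbadddbbccb'
  #11 SA[11]=36  'bccb'
  #12 SA[12]=10  'bccbcddccdcabdbcbdadbadddbbccb'
  #13 SA[13]=13  'bcddccdcabdbcbdadbadddbbccb'
  #14 SA[14]=26  'bdadbadddbbccb'
  #15 SA[15]=6  'bdadbccbcddccdcabdbcbdadbadddbbccb'
  #16 SA[16]=22  'bdbcbdadbadddbbccb'
  #17 SA[17]=20  'cabdbcbdadbadddbbccb'
  #18 SA[18]=0  'cacacbbdadbccbcddccdcabdbcbdadbadddbbccb'
  #19 SA[19]=2  'cacbbdadbccbcddccdcabdbcbdadbadddbbccb'
  #20 SA[20]=38  'cb'
  #21 SA[21]=4  'cbbdadbccbcddccdcabdbcbdadbadddbbccb'
  #22 SA[22]=12  'cbcddccdcabdbcbdadbadddbbccb'
  #23 SA[23]=25  'cbdadbadddbbccb'
  #24 SA[24]=37  'ccb'
  #25 SA[25]=11  'ccbcddccdcabdbcbdadbadddbbccb'
  #26 SA[26]=17  'ccdcabdbcbdadbadddbbccb'
  #27 SA[27]=18  'cdcabdbcbdadbadddbbccb'
  #28 SA[28]=14  'cddccdcabdbcbdadbadddbbccb'
  #29 SA[29]=27  'dadbadddbbccb'
  #30 SA[30]=7  'dadbccbcddccdcabdbcbdadbadddbbccb'
  #31 SA[31]=29  'dbadddbbccb'
  #32 SA[32]=34  'dbbccb'
  #33 SA[33]=23  'dbcbdadbadddbbccb'
  #34 SA[34]=9  'dbccbcddccdcabdbcbdadbadddbbccb'
  #35 SA[35]=19  'dcabdbcbdadbadddbbccb'
  #36 SA[36]=16  'dccdcabdbcbdadbadddbbccb'
  #37 SA[37]=33  'ddbbccb'
  #38 SA[38]=15  'ddccdcabdbcbdadbadddbbccb'
  #39 SA[39]=32  'dddbbccb'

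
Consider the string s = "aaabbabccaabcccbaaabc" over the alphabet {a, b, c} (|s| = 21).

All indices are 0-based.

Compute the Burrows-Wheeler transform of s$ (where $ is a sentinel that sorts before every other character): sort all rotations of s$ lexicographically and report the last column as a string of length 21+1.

rank  rotation                last
    0  $aaabbabccaabcccbaaabc  c
    1  aaabbabccaabcccbaaabc$  $
    2  aaabc$aaabbabccaabcccb  b
    3  aabbabccaabcccbaaabc$a  a
    4  aabc$aaabbabccaabcccba  a
    5  aabcccbaaabc$aaabbabcc  c
    6  abbabccaabcccbaaabc$aa  a
    7  abc$aaabbabccaabcccbaa  a
    8  abccaabcccbaaabc$aaabb  b
    9  abcccbaaabc$aaabbabcca  a
   10  baaabc$aaabbabccaabccc  c
   11  babccaabcccbaaabc$aaab  b
   12  bbabccaabcccbaaabc$aaa  a
   13  bc$aaabbabccaabcccbaaa  a
   14  bccaabcccbaaabc$aaabba  a
   15  bcccbaaabc$aaabbabccaa  a
   16  c$aaabbabccaabcccbaaab  b
   17  caabcccbaaabc$aaabbabc  c
   18  cbaaabc$aaabbabccaabcc  c
   19  ccaabcccbaaabc$aaabbab  b
   20  ccbaaabc$aaabbabccaabc  c
   21  cccbaaabc$aaabbabccaab  b

c$baacaabacbaaaabccbcb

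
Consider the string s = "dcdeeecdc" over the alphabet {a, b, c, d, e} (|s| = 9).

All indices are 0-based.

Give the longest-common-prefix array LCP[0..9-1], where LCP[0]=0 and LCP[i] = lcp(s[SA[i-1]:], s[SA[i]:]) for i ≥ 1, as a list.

rank→(start, suffix):
  0 → (8, 'c')
  1 → (6, 'cdc')
  2 → (1, 'cdeeecdc')
  3 → (7, 'dc')
  4 → (0, 'dcdeeecdc')
  5 → (2, 'deeecdc')
  6 → (5, 'ecdc')
  7 → (4, 'eecdc')
  8 → (3, 'eeecdc')

SA = [8, 6, 1, 7, 0, 2, 5, 4, 3]
i: (SA[i-1],SA[i]) lcp shared
  1: (8,6) 1 'c'
  2: (6,1) 2 'cd'
  3: (1,7) 0 ''
  4: (7,0) 2 'dc'
  5: (0,2) 1 'd'
  6: (2,5) 0 ''
  7: (5,4) 1 'e'
  8: (4,3) 2 'ee'

[0, 1, 2, 0, 2, 1, 0, 1, 2]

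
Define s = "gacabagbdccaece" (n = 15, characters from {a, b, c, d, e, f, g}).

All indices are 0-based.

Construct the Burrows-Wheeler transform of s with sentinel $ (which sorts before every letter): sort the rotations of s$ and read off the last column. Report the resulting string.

rank  rotation          last
    0  $gacabagbdccaece  e
    1  abagbdccaece$gac  c
    2  acabagbdccaece$g  g
    3  aece$gacabagbdcc  c
    4  agbdccaece$gacab  b
    5  bagbdccaece$gaca  a
    6  bdccaece$gacabag  g
    7  cabagbdccaece$ga  a
    8  caece$gacabagbdc  c
    9  ccaece$gacabagbd  d
   10  ce$gacabagbdccae  e
   11  dccaece$gacabagb  b
   12  e$gacabagbdccaec  c
   13  ece$gacabagbdcca  a
   14  gacabagbdccaece$  $
   15  gbdccaece$gacaba  a

ecgcbagacdebca$a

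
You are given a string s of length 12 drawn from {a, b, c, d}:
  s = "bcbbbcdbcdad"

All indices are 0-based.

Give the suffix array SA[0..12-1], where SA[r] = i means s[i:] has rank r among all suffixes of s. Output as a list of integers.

[10, 2, 3, 0, 7, 4, 1, 8, 5, 11, 9, 6]

rank | idx | suffix
   0 |  10 | ad
   1 |   2 | bbbcdbcdad
   2 |   3 | bbcdbcdad
   3 |   0 | bcbbbcdbcdad
   4 |   7 | bcdad
   5 |   4 | bcdbcdad
   6 |   1 | cbbbcdbcdad
   7 |   8 | cdad
   8 |   5 | cdbcdad
   9 |  11 | d
  10 |   9 | dad
  11 |   6 | dbcdad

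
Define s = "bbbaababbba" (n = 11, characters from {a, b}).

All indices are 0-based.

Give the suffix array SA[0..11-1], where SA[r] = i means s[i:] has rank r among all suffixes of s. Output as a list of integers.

rank→(start, suffix):
  0 → (10, 'a')
  1 → (3, 'aababbba')
  2 → (4, 'ababbba')
  3 → (6, 'abbba')
  4 → (9, 'ba')
  5 → (2, 'baababbba')
  6 → (5, 'babbba')
  7 → (8, 'bba')
  8 → (1, 'bbaababbba')
  9 → (7, 'bbba')
  10 → (0, 'bbbaababbba')

[10, 3, 4, 6, 9, 2, 5, 8, 1, 7, 0]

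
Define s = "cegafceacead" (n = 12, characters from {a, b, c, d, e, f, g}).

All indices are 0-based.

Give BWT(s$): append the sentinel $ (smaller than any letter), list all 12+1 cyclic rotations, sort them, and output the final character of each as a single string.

rank  rotation       last
    0  $cegafceacead  d
    1  acead$cegafce  e
    2  ad$cegafceace  e
    3  afceacead$ceg  g
    4  ceacead$cegaf  f
    5  cead$cegafcea  a
    6  cegafceacead$  $
    7  d$cegafceacea  a
    8  eacead$cegafc  c
    9  ead$cegafceac  c
   10  egafceacead$c  c
   11  fceacead$cega  a
   12  gafceacead$ce  e

deegfa$acccae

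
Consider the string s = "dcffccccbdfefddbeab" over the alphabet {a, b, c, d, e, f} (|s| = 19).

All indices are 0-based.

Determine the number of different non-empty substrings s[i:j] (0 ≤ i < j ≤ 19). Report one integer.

sorted suffixes:
  #0 SA[0]=17  'ab'
  #1 SA[1]=18  'b'
  #2 SA[2]=8  'bdfefddbeab'
  #3 SA[3]=15  'beab'
  #4 SA[4]=7  'cbdfefddbeab'
  #5 SA[5]=6  'ccbdfefddbeab'
  #6 SA[6]=5  'cccbdfefddbeab'
  #7 SA[7]=4  'ccccbdfefddbeab'
  #8 SA[8]=1  'cffccccbdfefddbeab'
  #9 SA[9]=14  'dbeab'
  #10 SA[10]=0  'dcffccccbdfefddbeab'
  #11 SA[11]=13  'ddbeab'
  #12 SA[12]=9  'dfefddbeab'
  #13 SA[13]=16  'eab'
  #14 SA[14]=11  'efddbeab'
  #15 SA[15]=3  'fccccbdfefddbeab'
  #16 SA[16]=12  'fddbeab'
  #17 SA[17]=10  'fefddbeab'
  #18 SA[18]=2  'ffccccbdfefddbeab'

SA = [17, 18, 8, 15, 7, 6, 5, 4, 1, 14, 0, 13, 9, 16, 11, 3, 12, 10, 2]
rank  pair      lcp
   1  s[17:],s[18:]  0  ''
   2  s[18:],s[8:]  1  'b'
   3  s[8:],s[15:]  1  'b'
   4  s[15:],s[7:]  0  ''
   5  s[7:],s[6:]  1  'c'
   6  s[6:],s[5:]  2  'cc'
   7  s[5:],s[4:]  3  'ccc'
   8  s[4:],s[1:]  1  'c'
   9  s[1:],s[14:]  0  ''
  10  s[14:],s[0:]  1  'd'
  11  s[0:],s[13:]  1  'd'
  12  s[13:],s[9:]  1  'd'
  13  s[9:],s[16:]  0  ''
  14  s[16:],s[11:]  1  'e'
  15  s[11:],s[3:]  0  ''
  16  s[3:],s[12:]  1  'f'
  17  s[12:],s[10:]  1  'f'
  18  s[10:],s[2:]  1  'f'

n(n+1)/2 = 19·20/2 = 190
Σ LCP = 0 + 0 + 1 + 1 + 0 + 1 + 2 + 3 + 1 + 0 + 1 + 1 + 1 + 0 + 1 + 0 + 1 + 1 + 1 = 16
distinct = 190 − 16 = 174

174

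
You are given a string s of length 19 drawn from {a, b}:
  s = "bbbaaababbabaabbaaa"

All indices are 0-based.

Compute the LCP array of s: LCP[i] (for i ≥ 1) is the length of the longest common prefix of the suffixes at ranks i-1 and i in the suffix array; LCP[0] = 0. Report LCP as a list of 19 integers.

sorted suffixes:
  #0 SA[0]=18  'a'
  #1 SA[1]=17  'aa'
  #2 SA[2]=16  'aaa'
  #3 SA[3]=3  'aaababbabaabbaaa'
  #4 SA[4]=4  'aababbabaabbaaa'
  #5 SA[5]=12  'aabbaaa'
  #6 SA[6]=10  'abaabbaaa'
  #7 SA[7]=5  'ababbabaabbaaa'
  #8 SA[8]=13  'abbaaa'
  #9 SA[9]=7  'abbabaabbaaa'
  #10 SA[10]=15  'baaa'
  #11 SA[11]=2  'baaababbabaabbaaa'
  #12 SA[12]=11  'baabbaaa'
  #13 SA[13]=9  'babaabbaaa'
  #14 SA[14]=6  'babbabaabbaaa'
  #15 SA[15]=14  'bbaaa'
  #16 SA[16]=1  'bbaaababbabaabbaaa'
  #17 SA[17]=8  'bbabaabbaaa'
  #18 SA[18]=0  'bbbaaababbabaabbaaa'

SA = [18, 17, 16, 3, 4, 12, 10, 5, 13, 7, 15, 2, 11, 9, 6, 14, 1, 8, 0]
rank  pair      lcp
   1  s[18:],s[17:]  1  'a'
   2  s[17:],s[16:]  2  'aa'
   3  s[16:],s[3:]  3  'aaa'
   4  s[3:],s[4:]  2  'aa'
   5  s[4:],s[12:]  3  'aab'
   6  s[12:],s[10:]  1  'a'
   7  s[10:],s[5:]  3  'aba'
   8  s[5:],s[13:]  2  'ab'
   9  s[13:],s[7:]  4  'abba'
  10  s[7:],s[15:]  0  ''
  11  s[15:],s[2:]  4  'baaa'
  12  s[2:],s[11:]  3  'baa'
  13  s[11:],s[9:]  2  'ba'
  14  s[9:],s[6:]  3  'bab'
  15  s[6:],s[14:]  1  'b'
  16  s[14:],s[1:]  5  'bbaaa'
  17  s[1:],s[8:]  3  'bba'
  18  s[8:],s[0:]  2  'bb'

[0, 1, 2, 3, 2, 3, 1, 3, 2, 4, 0, 4, 3, 2, 3, 1, 5, 3, 2]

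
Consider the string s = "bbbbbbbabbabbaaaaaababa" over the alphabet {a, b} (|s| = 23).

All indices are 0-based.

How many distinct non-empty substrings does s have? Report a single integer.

209

rank→(start, suffix):
  0 → (22, 'a')
  1 → (13, 'aaaaaababa')
  2 → (14, 'aaaaababa')
  3 → (15, 'aaaababa')
  4 → (16, 'aaababa')
  5 → (17, 'aababa')
  6 → (20, 'aba')
  7 → (18, 'ababa')
  8 → (10, 'abbaaaaaababa')
  9 → (7, 'abbabbaaaaaababa')
  10 → (21, 'ba')
  11 → (12, 'baaaaaababa')
  12 → (19, 'baba')
  13 → (9, 'babbaaaaaababa')
  14 → (6, 'babbabbaaaaaababa')
  15 → (11, 'bbaaaaaababa')
  16 → (8, 'bbabbaaaaaababa')
  17 → (5, 'bbabbabbaaaaaababa')
  18 → (4, 'bbbabbabbaaaaaababa')
  19 → (3, 'bbbbabbabbaaaaaababa')
  20 → (2, 'bbbbbabbabbaaaaaababa')
  21 → (1, 'bbbbbbabbabbaaaaaababa')
  22 → (0, 'bbbbbbbabbabbaaaaaababa')

SA = [22, 13, 14, 15, 16, 17, 20, 18, 10, 7, 21, 12, 19, 9, 6, 11, 8, 5, 4, 3, 2, 1, 0]
[i] adj suffixes → lcp
  [1] 22/13 → 1 ('a')
  [2] 13/14 → 5 ('aaaaa')
  [3] 14/15 → 4 ('aaaa')
  [4] 15/16 → 3 ('aaa')
  [5] 16/17 → 2 ('aa')
  [6] 17/20 → 1 ('a')
  [7] 20/18 → 3 ('aba')
  [8] 18/10 → 2 ('ab')
  [9] 10/7 → 4 ('abba')
  [10] 7/21 → 0 ('')
  [11] 21/12 → 2 ('ba')
  [12] 12/19 → 2 ('ba')
  [13] 19/9 → 3 ('bab')
  [14] 9/6 → 5 ('babba')
  [15] 6/11 → 1 ('b')
  [16] 11/8 → 3 ('bba')
  [17] 8/5 → 6 ('bbabba')
  [18] 5/4 → 2 ('bb')
  [19] 4/3 → 3 ('bbb')
  [20] 3/2 → 4 ('bbbb')
  [21] 2/1 → 5 ('bbbbb')
  [22] 1/0 → 6 ('bbbbbb')

n(n+1)/2 = 23·24/2 = 276
Σ LCP = 0 + 1 + 5 + 4 + 3 + 2 + 1 + 3 + 2 + 4 + 0 + 2 + 2 + 3 + 5 + 1 + 3 + 6 + 2 + 3 + 4 + 5 + 6 = 67
distinct = 276 − 67 = 209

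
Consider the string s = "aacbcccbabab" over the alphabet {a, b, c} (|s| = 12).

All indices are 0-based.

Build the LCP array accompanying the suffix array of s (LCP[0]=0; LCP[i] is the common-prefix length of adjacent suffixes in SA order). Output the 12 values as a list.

[0, 1, 2, 1, 0, 1, 3, 1, 0, 2, 1, 2]

rank→(start, suffix):
  0 → (0, 'aacbcccbabab')
  1 → (10, 'ab')
  2 → (8, 'abab')
  3 → (1, 'acbcccbabab')
  4 → (11, 'b')
  5 → (9, 'bab')
  6 → (7, 'babab')
  7 → (3, 'bcccbabab')
  8 → (6, 'cbabab')
  9 → (2, 'cbcccbabab')
  10 → (5, 'ccbabab')
  11 → (4, 'cccbabab')

SA = [0, 10, 8, 1, 11, 9, 7, 3, 6, 2, 5, 4]
[i] adj suffixes → lcp
  [1] 0/10 → 1 ('a')
  [2] 10/8 → 2 ('ab')
  [3] 8/1 → 1 ('a')
  [4] 1/11 → 0 ('')
  [5] 11/9 → 1 ('b')
  [6] 9/7 → 3 ('bab')
  [7] 7/3 → 1 ('b')
  [8] 3/6 → 0 ('')
  [9] 6/2 → 2 ('cb')
  [10] 2/5 → 1 ('c')
  [11] 5/4 → 2 ('cc')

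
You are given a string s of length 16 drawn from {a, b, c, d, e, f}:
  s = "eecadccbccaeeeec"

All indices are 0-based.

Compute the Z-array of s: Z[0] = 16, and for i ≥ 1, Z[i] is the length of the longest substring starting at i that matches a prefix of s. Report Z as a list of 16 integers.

[16, 1, 0, 0, 0, 0, 0, 0, 0, 0, 0, 2, 2, 3, 1, 0]

Z[0]=16
i=1: fresh scan; Z[1]=1 scan→box=[1,2)
i=2: fresh scan; Z[2]=0
i=3: fresh scan; Z[3]=0
i=4: fresh scan; Z[4]=0
i=5: fresh scan; Z[5]=0
i=6: fresh scan; Z[6]=0
i=7: fresh scan; Z[7]=0
i=8: fresh scan; Z[8]=0
i=9: fresh scan; Z[9]=0
i=10: fresh scan; Z[10]=0
i=11: fresh scan; Z[11]=2 scan→box=[11,13)
i=12: min(r-i=1, Z[1]=1)=1; Z[12]=2 scan→box=[12,14)
i=13: min(r-i=1, Z[1]=1)=1; Z[13]=3 scan→box=[13,16)
i=14: min(r-i=2, Z[1]=1)=1; Z[14]=1
i=15: min(r-i=1, Z[2]=0)=0; Z[15]=0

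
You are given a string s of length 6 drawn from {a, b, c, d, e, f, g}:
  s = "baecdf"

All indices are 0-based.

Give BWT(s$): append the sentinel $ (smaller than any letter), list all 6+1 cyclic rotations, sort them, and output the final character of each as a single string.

rank  rotation last
    0  $baecdf  f
    1  aecdf$b  b
    2  baecdf$  $
    3  cdf$bae  e
    4  df$baec  c
    5  ecdf$ba  a
    6  f$baecd  d

fb$ecad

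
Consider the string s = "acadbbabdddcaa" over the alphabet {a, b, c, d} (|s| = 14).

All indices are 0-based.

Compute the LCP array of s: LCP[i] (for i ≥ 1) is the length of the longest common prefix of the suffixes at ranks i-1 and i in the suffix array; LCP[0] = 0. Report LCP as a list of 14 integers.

[0, 1, 1, 1, 1, 0, 1, 1, 0, 2, 0, 1, 1, 2]

sorted suffixes:
  #0 SA[0]=13  'a'
  #1 SA[1]=12  'aa'
  #2 SA[2]=6  'abdddcaa'
  #3 SA[3]=0  'acadbbabdddcaa'
  #4 SA[4]=2  'adbbabdddcaa'
  #5 SA[5]=5  'babdddcaa'
  #6 SA[6]=4  'bbabdddcaa'
  #7 SA[7]=7  'bdddcaa'
  #8 SA[8]=11  'caa'
  #9 SA[9]=1  'cadbbabdddcaa'
  #10 SA[10]=3  'dbbabdddcaa'
  #11 SA[11]=10  'dcaa'
  #12 SA[12]=9  'ddcaa'
  #13 SA[13]=8  'dddcaa'

SA = [13, 12, 6, 0, 2, 5, 4, 7, 11, 1, 3, 10, 9, 8]
[i] adj suffixes → lcp
  [1] 13/12 → 1 ('a')
  [2] 12/6 → 1 ('a')
  [3] 6/0 → 1 ('a')
  [4] 0/2 → 1 ('a')
  [5] 2/5 → 0 ('')
  [6] 5/4 → 1 ('b')
  [7] 4/7 → 1 ('b')
  [8] 7/11 → 0 ('')
  [9] 11/1 → 2 ('ca')
  [10] 1/3 → 0 ('')
  [11] 3/10 → 1 ('d')
  [12] 10/9 → 1 ('d')
  [13] 9/8 → 2 ('dd')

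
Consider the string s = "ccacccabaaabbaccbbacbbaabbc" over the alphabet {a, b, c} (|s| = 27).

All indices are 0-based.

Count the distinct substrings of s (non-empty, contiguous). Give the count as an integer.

rank→(start, suffix):
  0 → (8, 'aaabbaccbbacbbaabbc')
  1 → (9, 'aabbaccbbacbbaabbc')
  2 → (22, 'aabbc')
  3 → (6, 'abaaabbaccbbacbbaabbc')
  4 → (10, 'abbaccbbacbbaabbc')
  5 → (23, 'abbc')
  6 → (18, 'acbbaabbc')
  7 → (13, 'accbbacbbaabbc')
  8 → (2, 'acccabaaabbaccbbacbbaabbc')
  9 → (7, 'baaabbaccbbacbbaabbc')
  10 → (21, 'baabbc')
  11 → (17, 'bacbbaabbc')
  12 → (12, 'baccbbacbbaabbc')
  13 → (20, 'bbaabbc')
  14 → (16, 'bbacbbaabbc')
  15 → (11, 'bbaccbbacbbaabbc')
  16 → (24, 'bbc')
  17 → (25, 'bc')
  18 → (26, 'c')
  19 → (5, 'cabaaabbaccbbacbbaabbc')
  20 → (1, 'cacccabaaabbaccbbacbbaabbc')
  21 → (19, 'cbbaabbc')
  22 → (15, 'cbbacbbaabbc')
  23 → (4, 'ccabaaabbaccbbacbbaabbc')
  24 → (0, 'ccacccabaaabbaccbbacbbaabbc')
  25 → (14, 'ccbbacbbaabbc')
  26 → (3, 'cccabaaabbaccbbacbbaabbc')

SA = [8, 9, 22, 6, 10, 23, 18, 13, 2, 7, 21, 17, 12, 20, 16, 11, 24, 25, 26, 5, 1, 19, 15, 4, 0, 14, 3]
rank  pair      lcp
   1  s[8:],s[9:]  2  'aa'
   2  s[9:],s[22:]  4  'aabb'
   3  s[22:],s[6:]  1  'a'
   4  s[6:],s[10:]  2  'ab'
   5  s[10:],s[23:]  3  'abb'
   6  s[23:],s[18:]  1  'a'
   7  s[18:],s[13:]  2  'ac'
   8  s[13:],s[2:]  3  'acc'
   9  s[2:],s[7:]  0  ''
  10  s[7:],s[21:]  3  'baa'
  11  s[21:],s[17:]  2  'ba'
  12  s[17:],s[12:]  3  'bac'
  13  s[12:],s[20:]  1  'b'
  14  s[20:],s[16:]  3  'bba'
  15  s[16:],s[11:]  4  'bbac'
  16  s[11:],s[24:]  2  'bb'
  17  s[24:],s[25:]  1  'b'
  18  s[25:],s[26:]  0  ''
  19  s[26:],s[5:]  1  'c'
  20  s[5:],s[1:]  2  'ca'
  21  s[1:],s[19:]  1  'c'
  22  s[19:],s[15:]  4  'cbba'
  23  s[15:],s[4:]  1  'c'
  24  s[4:],s[0:]  3  'cca'
  25  s[0:],s[14:]  2  'cc'
  26  s[14:],s[3:]  2  'cc'

n(n+1)/2 = 27·28/2 = 378
Σ LCP = 0 + 2 + 4 + 1 + 2 + 3 + 1 + 2 + 3 + 0 + 3 + 2 + 3 + 1 + 3 + 4 + 2 + 1 + 0 + 1 + 2 + 1 + 4 + 1 + 3 + 2 + 2 = 53
distinct = 378 − 53 = 325

325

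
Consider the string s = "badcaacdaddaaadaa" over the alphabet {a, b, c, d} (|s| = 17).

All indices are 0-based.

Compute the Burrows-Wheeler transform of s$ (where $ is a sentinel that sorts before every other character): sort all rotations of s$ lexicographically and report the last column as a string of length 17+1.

rank  rotation            last
    0  $badcaacdaddaaadaa  a
    1  a$badcaacdaddaaada  a
    2  aa$badcaacdaddaaad  d
    3  aaadaa$badcaacdadd  d
    4  aacdaddaaadaa$badc  c
    5  aadaa$badcaacdadda  a
    6  acdaddaaadaa$badca  a
    7  adaa$badcaacdaddaa  a
    8  adcaacdaddaaadaa$b  b
    9  addaaadaa$badcaacd  d
   10  badcaacdaddaaadaa$  $
   11  caacdaddaaadaa$bad  d
   12  cdaddaaadaa$badcaa  a
   13  daa$badcaacdaddaaa  a
   14  daaadaa$badcaacdad  d
   15  daddaaadaa$badcaac  c
   16  dcaacdaddaaadaa$ba  a
   17  ddaaadaa$badcaacda  a

aaddcaaabd$daadcaa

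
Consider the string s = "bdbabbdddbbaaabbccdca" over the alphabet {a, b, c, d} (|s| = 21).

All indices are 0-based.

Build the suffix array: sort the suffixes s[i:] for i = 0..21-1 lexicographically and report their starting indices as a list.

sorted suffixes:
  #0 SA[0]=20  'a'
  #1 SA[1]=11  'aaabbccdca'
  #2 SA[2]=12  'aabbccdca'
  #3 SA[3]=13  'abbccdca'
  #4 SA[4]=3  'abbdddbbaaabbccdca'
  #5 SA[5]=10  'baaabbccdca'
  #6 SA[6]=2  'babbdddbbaaabbccdca'
  #7 SA[7]=9  'bbaaabbccdca'
  #8 SA[8]=14  'bbccdca'
  #9 SA[9]=4  'bbdddbbaaabbccdca'
  #10 SA[10]=15  'bccdca'
  #11 SA[11]=0  'bdbabbdddbbaaabbccdca'
  #12 SA[12]=5  'bdddbbaaabbccdca'
  #13 SA[13]=19  'ca'
  #14 SA[14]=16  'ccdca'
  #15 SA[15]=17  'cdca'
  #16 SA[16]=1  'dbabbdddbbaaabbccdca'
  #17 SA[17]=8  'dbbaaabbccdca'
  #18 SA[18]=18  'dca'
  #19 SA[19]=7  'ddbbaaabbccdca'
  #20 SA[20]=6  'dddbbaaabbccdca'

[20, 11, 12, 13, 3, 10, 2, 9, 14, 4, 15, 0, 5, 19, 16, 17, 1, 8, 18, 7, 6]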